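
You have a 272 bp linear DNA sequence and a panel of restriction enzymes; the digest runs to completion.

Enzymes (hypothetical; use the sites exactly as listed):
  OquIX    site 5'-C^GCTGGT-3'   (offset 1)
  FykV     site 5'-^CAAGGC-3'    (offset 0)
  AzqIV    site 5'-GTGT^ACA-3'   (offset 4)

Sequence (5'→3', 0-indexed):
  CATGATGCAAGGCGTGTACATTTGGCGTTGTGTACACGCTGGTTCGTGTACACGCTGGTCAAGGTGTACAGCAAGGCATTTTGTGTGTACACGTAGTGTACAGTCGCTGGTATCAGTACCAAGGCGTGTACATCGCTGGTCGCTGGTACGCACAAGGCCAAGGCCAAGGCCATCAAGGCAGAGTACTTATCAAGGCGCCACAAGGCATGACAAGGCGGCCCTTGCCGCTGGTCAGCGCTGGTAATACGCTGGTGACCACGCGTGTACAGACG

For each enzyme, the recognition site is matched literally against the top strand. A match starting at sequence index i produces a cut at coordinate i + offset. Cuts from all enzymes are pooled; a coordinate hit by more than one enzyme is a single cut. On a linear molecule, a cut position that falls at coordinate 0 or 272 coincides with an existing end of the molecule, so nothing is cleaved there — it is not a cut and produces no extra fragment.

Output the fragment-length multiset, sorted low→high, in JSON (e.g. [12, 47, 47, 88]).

Per-enzyme occurrences:
  OquIX (CGCTGGT, off=1): starts [36, 52, 104, 133, 140, 225, 235, 246] → cuts [37, 53, 105, 134, 141, 226, 236, 247]
  FykV (CAAGGC, off=0): starts [7, 71, 119, 152, 158, 164, 173, 190, 200, 210] → cuts [7, 71, 119, 152, 158, 164, 173, 190, 200, 210]
  AzqIV (GTGTACA, off=4): starts [13, 29, 45, 63, 84, 95, 125, 261] → cuts [17, 33, 49, 67, 88, 99, 129, 265]

All cut coordinates (distinct, sorted): [7, 17, 33, 37, 49, 53, 67, 71, 88, 99, 105, 119, 129, 134, 141, 152, 158, 164, 173, 190, 200, 210, 226, 236, 247, 265]

Fragment lengths:
  [0,7): 7 bp
  [7,17): 10 bp
  [17,33): 16 bp
  [33,37): 4 bp
  [37,49): 12 bp
  [49,53): 4 bp
  [53,67): 14 bp
  [67,71): 4 bp
  [71,88): 17 bp
  [88,99): 11 bp
  [99,105): 6 bp
  [105,119): 14 bp
  [119,129): 10 bp
  [129,134): 5 bp
  [134,141): 7 bp
  [141,152): 11 bp
  [152,158): 6 bp
  [158,164): 6 bp
  [164,173): 9 bp
  [173,190): 17 bp
  [190,200): 10 bp
  [200,210): 10 bp
  [210,226): 16 bp
  [226,236): 10 bp
  [236,247): 11 bp
  [247,265): 18 bp
  [265,272): 7 bp

[4,4,4,5,6,6,6,7,7,7,9,10,10,10,10,10,11,11,11,12,14,14,16,16,17,17,18]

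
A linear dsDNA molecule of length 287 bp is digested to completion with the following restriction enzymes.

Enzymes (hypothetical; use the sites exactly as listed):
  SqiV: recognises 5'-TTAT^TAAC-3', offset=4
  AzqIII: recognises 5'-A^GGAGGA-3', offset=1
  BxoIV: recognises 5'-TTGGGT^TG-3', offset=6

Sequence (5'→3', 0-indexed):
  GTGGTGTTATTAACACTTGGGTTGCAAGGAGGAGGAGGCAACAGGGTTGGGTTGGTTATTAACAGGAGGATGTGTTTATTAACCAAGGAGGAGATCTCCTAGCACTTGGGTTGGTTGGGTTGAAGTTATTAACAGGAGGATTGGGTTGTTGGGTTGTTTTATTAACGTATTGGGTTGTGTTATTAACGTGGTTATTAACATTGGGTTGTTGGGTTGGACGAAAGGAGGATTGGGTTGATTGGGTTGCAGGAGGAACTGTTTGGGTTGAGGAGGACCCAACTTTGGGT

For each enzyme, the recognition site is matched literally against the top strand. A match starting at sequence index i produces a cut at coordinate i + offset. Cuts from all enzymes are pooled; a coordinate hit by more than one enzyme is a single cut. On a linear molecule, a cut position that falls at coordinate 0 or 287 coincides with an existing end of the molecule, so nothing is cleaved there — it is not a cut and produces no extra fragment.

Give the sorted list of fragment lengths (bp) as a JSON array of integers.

Site scan:
  SqiV (TTATTAAC, off=4): starts [6, 55, 75, 125, 158, 179, 191] → cuts [10, 59, 79, 129, 162, 183, 195]
  AzqIII (AGGAGGA, off=1): starts [26, 29, 63, 85, 133, 222, 247, 267] → cuts [27, 30, 64, 86, 134, 223, 248, 268]
  BxoIV (TTGGGTTG, off=6): starts [16, 46, 105, 114, 140, 148, 169, 200, 208, 229, 238, 259] → cuts [22, 52, 111, 120, 146, 154, 175, 206, 214, 235, 244, 265]

All cut coordinates (distinct, sorted): [10, 22, 27, 30, 52, 59, 64, 79, 86, 111, 120, 129, 134, 146, 154, 162, 175, 183, 195, 206, 214, 223, 235, 244, 248, 265, 268]

Fragments:
  [0,10): 10 bp
  [10,22): 12 bp
  [22,27): 5 bp
  [27,30): 3 bp
  [30,52): 22 bp
  [52,59): 7 bp
  [59,64): 5 bp
  [64,79): 15 bp
  [79,86): 7 bp
  [86,111): 25 bp
  [111,120): 9 bp
  [120,129): 9 bp
  [129,134): 5 bp
  [134,146): 12 bp
  [146,154): 8 bp
  [154,162): 8 bp
  [162,175): 13 bp
  [175,183): 8 bp
  [183,195): 12 bp
  [195,206): 11 bp
  [206,214): 8 bp
  [214,223): 9 bp
  [223,235): 12 bp
  [235,244): 9 bp
  [244,248): 4 bp
  [248,265): 17 bp
  [265,268): 3 bp
  [268,287): 19 bp

[3,3,4,5,5,5,7,7,8,8,8,8,9,9,9,9,10,11,12,12,12,12,13,15,17,19,22,25]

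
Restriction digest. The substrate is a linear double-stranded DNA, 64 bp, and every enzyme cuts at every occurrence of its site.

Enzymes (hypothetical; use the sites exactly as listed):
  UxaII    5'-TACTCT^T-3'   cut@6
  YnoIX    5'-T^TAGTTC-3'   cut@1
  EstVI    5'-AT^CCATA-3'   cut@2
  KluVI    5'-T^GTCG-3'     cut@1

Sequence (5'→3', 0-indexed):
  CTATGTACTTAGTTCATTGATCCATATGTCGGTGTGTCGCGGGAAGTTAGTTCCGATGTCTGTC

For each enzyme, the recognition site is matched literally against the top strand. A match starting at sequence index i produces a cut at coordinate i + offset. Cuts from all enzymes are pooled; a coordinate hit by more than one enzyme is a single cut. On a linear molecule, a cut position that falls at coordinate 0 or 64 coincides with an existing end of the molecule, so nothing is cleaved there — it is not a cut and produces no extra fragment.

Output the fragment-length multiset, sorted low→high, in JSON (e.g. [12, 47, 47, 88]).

[6,8,9,12,12,17]

Scan for sites:
  UxaII (TACTCTT, off=6): no sites
  YnoIX TTAGTTC/1: at [8, 46] ⇒ [9, 47]
  EstVI ATCCATA/2: at [19] ⇒ [21]
  KluVI TGTCG/1: at [26, 34] ⇒ [27, 35]

Pooled cuts: [9, 21, 27, 35, 47]

Fragments:
  [0,9): 9 bp
  [9,21): 12 bp
  [21,27): 6 bp
  [27,35): 8 bp
  [35,47): 12 bp
  [47,64): 17 bp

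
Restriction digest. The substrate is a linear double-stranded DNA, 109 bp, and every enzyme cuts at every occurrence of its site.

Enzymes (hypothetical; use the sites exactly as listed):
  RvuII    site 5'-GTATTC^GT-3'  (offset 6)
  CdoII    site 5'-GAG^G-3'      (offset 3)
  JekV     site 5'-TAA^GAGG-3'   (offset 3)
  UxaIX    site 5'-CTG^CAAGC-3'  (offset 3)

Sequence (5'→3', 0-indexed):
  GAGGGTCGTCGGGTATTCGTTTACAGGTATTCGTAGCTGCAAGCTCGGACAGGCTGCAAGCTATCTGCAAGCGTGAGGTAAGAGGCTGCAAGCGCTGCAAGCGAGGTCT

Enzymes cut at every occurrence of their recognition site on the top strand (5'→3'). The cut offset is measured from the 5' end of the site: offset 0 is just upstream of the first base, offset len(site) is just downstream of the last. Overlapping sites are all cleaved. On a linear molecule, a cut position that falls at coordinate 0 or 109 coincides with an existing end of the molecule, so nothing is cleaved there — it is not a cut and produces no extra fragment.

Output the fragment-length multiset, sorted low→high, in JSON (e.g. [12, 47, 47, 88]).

Site scan:
  RvuII GTATTCGT/6: at [12, 26] ⇒ [18, 32]
  CdoII GAGG/3: at [0, 74, 81, 102] ⇒ [3, 77, 84, 105]
  JekV TAAGAGG/3: at [78] ⇒ [81]
  UxaIX CTGCAAGC/3: at [36, 53, 64, 85, 94] ⇒ [39, 56, 67, 88, 97]

Pooled cuts: [3, 18, 32, 39, 56, 67, 77, 81, 84, 88, 97, 105]

Fragments:
  [0,3): 3 bp
  [3,18): 15 bp
  [18,32): 14 bp
  [32,39): 7 bp
  [39,56): 17 bp
  [56,67): 11 bp
  [67,77): 10 bp
  [77,81): 4 bp
  [81,84): 3 bp
  [84,88): 4 bp
  [88,97): 9 bp
  [97,105): 8 bp
  [105,109): 4 bp

[3,3,4,4,4,7,8,9,10,11,14,15,17]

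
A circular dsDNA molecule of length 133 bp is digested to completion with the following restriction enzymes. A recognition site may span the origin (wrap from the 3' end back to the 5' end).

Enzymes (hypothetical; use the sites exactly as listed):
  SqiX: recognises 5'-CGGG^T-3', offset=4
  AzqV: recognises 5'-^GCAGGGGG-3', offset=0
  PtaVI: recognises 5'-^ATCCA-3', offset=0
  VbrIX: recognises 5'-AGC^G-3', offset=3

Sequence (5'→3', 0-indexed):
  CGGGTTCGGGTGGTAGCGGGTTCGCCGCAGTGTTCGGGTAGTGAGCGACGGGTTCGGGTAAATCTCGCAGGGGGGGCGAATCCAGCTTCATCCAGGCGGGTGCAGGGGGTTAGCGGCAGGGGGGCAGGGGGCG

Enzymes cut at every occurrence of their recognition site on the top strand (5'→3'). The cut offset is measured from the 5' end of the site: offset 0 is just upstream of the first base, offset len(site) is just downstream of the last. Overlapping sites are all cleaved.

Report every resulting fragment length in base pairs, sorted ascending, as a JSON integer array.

Per-enzyme occurrences:
  SqiX CGGGT/4: at [0, 6, 16, 34, 48, 54, 96] ⇒ [4, 10, 20, 38, 52, 58, 100]
  AzqV GCAGGGGG/0: at [66, 101, 115, 123] ⇒ [66, 101, 115, 123]
  PtaVI ATCCA/0: at [79, 89] ⇒ [79, 89]
  VbrIX AGCG/3: at [14, 43, 111] ⇒ [17, 46, 114]

All cut coordinates (distinct, sorted): [4, 10, 17, 20, 38, 46, 52, 58, 66, 79, 89, 100, 101, 114, 115, 123]

Fragments:
  4→10: 6 bp
  10→17: 7 bp
  17→20: 3 bp
  20→38: 18 bp
  38→46: 8 bp
  46→52: 6 bp
  52→58: 6 bp
  58→66: 8 bp
  66→79: 13 bp
  79→89: 10 bp
  89→100: 11 bp
  100→101: 1 bp
  101→114: 13 bp
  114→115: 1 bp
  115→123: 8 bp
  123→4 (wrap): 133-123+4 = 14 bp

[1,1,3,6,6,6,7,8,8,8,10,11,13,13,14,18]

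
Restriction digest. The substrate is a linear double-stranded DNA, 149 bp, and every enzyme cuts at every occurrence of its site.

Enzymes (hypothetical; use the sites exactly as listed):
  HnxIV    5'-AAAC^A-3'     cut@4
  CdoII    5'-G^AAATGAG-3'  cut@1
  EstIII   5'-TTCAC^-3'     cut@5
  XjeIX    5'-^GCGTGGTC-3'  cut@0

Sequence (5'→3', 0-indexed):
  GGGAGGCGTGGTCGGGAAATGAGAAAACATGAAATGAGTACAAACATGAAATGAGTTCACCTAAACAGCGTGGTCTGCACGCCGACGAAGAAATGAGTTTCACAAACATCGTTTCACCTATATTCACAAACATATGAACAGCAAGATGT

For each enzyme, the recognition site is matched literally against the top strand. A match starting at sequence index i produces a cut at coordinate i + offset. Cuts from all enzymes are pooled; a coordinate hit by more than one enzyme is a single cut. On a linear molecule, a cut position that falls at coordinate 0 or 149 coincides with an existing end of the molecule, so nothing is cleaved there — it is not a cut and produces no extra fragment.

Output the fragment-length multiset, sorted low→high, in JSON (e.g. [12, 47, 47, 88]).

[1,3,3,4,4,5,6,10,10,11,12,12,13,14,18,23]

Site scan:
  HnxIV AAACA/4: at [24, 41, 62, 103, 127] ⇒ [28, 45, 66, 107, 131]
  CdoII GAAATGAG/1: at [15, 30, 47, 89] ⇒ [16, 31, 48, 90]
  EstIII TTCAC/5: at [55, 98, 112, 122] ⇒ [60, 103, 117, 127]
  XjeIX GCGTGGTC/0: at [5, 67] ⇒ [5, 67]

All cut coordinates (distinct, sorted): [5, 16, 28, 31, 45, 48, 60, 66, 67, 90, 103, 107, 117, 127, 131]

Fragments:
  [0,5): 5 bp
  [5,16): 11 bp
  [16,28): 12 bp
  [28,31): 3 bp
  [31,45): 14 bp
  [45,48): 3 bp
  [48,60): 12 bp
  [60,66): 6 bp
  [66,67): 1 bp
  [67,90): 23 bp
  [90,103): 13 bp
  [103,107): 4 bp
  [107,117): 10 bp
  [117,127): 10 bp
  [127,131): 4 bp
  [131,149): 18 bp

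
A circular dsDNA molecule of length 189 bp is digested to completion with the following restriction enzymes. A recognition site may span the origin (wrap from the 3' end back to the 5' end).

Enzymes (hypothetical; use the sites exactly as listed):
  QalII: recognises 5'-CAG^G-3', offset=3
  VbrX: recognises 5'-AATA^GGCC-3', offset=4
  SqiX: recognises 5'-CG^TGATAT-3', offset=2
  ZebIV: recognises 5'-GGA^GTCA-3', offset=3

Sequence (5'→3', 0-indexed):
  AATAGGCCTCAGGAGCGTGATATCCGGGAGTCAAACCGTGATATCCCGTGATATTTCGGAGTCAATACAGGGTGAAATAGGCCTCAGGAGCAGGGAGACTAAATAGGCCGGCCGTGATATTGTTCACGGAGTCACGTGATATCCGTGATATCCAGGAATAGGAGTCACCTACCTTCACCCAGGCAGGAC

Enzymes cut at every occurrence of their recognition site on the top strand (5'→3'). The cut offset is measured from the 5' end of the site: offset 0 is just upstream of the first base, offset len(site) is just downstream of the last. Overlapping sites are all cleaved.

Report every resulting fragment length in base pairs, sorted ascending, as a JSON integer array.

[4,5,6,6,7,8,8,8,9,9,9,9,10,10,10,12,12,12,16,19]

Scan for sites:
  QalII (CAGG, off=3): starts [9, 67, 84, 90, 152, 179, 183] → cuts [12, 70, 87, 93, 155, 182, 186]
  VbrX (AATAGGCC, off=4): starts [0, 75, 101] → cuts [4, 79, 105]
  SqiX (CGTGATAT, off=2): starts [15, 36, 46, 112, 134, 143] → cuts [17, 38, 48, 114, 136, 145]
  ZebIV (GGAGTCA, off=3): starts [26, 57, 127, 160] → cuts [29, 60, 130, 163]

All cut coordinates (distinct, sorted): [4, 12, 17, 29, 38, 48, 60, 70, 79, 87, 93, 105, 114, 130, 136, 145, 155, 163, 182, 186]

Fragment lengths:
  4→12: 8 bp
  12→17: 5 bp
  17→29: 12 bp
  29→38: 9 bp
  38→48: 10 bp
  48→60: 12 bp
  60→70: 10 bp
  70→79: 9 bp
  79→87: 8 bp
  87→93: 6 bp
  93→105: 12 bp
  105→114: 9 bp
  114→130: 16 bp
  130→136: 6 bp
  136→145: 9 bp
  145→155: 10 bp
  155→163: 8 bp
  163→182: 19 bp
  182→186: 4 bp
  186→4 (wrap): 189-186+4 = 7 bp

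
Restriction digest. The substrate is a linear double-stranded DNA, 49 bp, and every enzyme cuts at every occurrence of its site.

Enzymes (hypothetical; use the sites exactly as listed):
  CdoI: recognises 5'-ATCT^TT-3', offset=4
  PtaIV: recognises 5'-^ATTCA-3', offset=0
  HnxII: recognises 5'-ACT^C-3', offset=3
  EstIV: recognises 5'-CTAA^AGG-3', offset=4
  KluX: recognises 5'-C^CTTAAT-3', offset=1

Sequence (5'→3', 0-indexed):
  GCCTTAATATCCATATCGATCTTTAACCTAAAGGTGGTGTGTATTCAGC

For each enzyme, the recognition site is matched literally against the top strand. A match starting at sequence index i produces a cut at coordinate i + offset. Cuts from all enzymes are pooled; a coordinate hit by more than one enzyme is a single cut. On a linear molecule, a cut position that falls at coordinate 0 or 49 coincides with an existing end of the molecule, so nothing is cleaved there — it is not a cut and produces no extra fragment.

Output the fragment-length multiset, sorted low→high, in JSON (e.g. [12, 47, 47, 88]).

[2,7,9,11,20]

Scan for sites:
  CdoI (ATCTTT, off=4): starts [18] → cuts [22]
  PtaIV (ATTCA, off=0): starts [42] → cuts [42]
  HnxII (ACTC, off=3): no sites
  EstIV (CTAAAGG, off=4): starts [27] → cuts [31]
  KluX (CCTTAAT, off=1): starts [1] → cuts [2]

Pooled cuts: [2, 22, 31, 42]

Fragments:
  [0,2): 2 bp
  [2,22): 20 bp
  [22,31): 9 bp
  [31,42): 11 bp
  [42,49): 7 bp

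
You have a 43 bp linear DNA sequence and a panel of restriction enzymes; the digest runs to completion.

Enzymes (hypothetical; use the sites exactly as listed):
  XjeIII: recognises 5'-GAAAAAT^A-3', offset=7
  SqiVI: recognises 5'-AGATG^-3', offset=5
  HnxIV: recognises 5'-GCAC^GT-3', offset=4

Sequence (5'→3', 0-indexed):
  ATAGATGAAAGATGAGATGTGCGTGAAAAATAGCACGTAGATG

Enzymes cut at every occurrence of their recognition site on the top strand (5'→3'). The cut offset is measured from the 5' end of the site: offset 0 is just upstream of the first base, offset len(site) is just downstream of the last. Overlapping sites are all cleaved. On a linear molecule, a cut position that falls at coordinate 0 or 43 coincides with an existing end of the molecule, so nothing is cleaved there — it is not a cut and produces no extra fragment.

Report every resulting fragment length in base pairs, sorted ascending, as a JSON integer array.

[5,5,7,7,7,12]

Scan for sites:
  XjeIII (GAAAAATA, off=7): starts [24] → cuts [31]
  SqiVI (AGATG, off=5): starts [2, 9, 14, 38] → cuts [7, 14, 19] (position 43 is a terminus of the linear molecule — no cut)
  HnxIV (GCACGT, off=4): starts [32] → cuts [36]

Pooled cuts: [7, 14, 19, 31, 36]

Fragments:
  [0,7): 7 bp
  [7,14): 7 bp
  [14,19): 5 bp
  [19,31): 12 bp
  [31,36): 5 bp
  [36,43): 7 bp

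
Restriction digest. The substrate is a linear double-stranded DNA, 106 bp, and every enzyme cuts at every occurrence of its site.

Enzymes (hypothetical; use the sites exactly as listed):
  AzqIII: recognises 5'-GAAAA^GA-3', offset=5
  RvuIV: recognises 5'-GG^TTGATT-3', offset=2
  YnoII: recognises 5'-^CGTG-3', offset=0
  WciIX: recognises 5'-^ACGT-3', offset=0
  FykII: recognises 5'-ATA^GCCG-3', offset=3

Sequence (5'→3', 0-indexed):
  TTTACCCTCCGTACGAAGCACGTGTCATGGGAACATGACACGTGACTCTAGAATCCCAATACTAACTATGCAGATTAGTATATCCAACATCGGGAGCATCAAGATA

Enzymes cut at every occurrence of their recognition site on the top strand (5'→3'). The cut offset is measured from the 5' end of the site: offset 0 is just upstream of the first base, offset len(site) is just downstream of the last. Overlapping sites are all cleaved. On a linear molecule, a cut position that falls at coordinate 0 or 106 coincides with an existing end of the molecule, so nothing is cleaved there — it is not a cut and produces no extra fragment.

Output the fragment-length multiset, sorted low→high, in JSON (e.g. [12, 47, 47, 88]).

Per-enzyme occurrences:
  AzqIII (GAAAAGA, off=5): no sites
  RvuIV (GGTTGATT, off=2): no sites
  YnoII CGTG/0: at [20, 40] ⇒ [20, 40]
  WciIX ACGT/0: at [19, 39] ⇒ [19, 39]
  FykII (ATAGCCG, off=3): no sites

All cut coordinates (distinct, sorted): [19, 20, 39, 40]

Fragment lengths:
  [0,19): 19 bp
  [19,20): 1 bp
  [20,39): 19 bp
  [39,40): 1 bp
  [40,106): 66 bp

[1,1,19,19,66]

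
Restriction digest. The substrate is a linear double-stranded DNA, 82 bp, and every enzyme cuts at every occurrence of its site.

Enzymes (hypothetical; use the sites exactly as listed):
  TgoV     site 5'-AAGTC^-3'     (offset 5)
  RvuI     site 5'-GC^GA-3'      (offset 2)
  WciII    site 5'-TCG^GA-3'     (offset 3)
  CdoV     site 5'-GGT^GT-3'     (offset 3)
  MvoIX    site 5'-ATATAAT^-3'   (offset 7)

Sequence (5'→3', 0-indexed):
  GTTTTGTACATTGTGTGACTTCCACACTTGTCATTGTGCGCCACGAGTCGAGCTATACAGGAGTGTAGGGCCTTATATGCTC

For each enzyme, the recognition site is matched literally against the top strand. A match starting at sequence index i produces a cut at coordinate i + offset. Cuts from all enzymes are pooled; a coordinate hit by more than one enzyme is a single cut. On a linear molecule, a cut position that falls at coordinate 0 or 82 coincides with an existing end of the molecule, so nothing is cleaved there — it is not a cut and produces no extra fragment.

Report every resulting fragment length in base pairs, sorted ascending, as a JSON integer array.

Per-enzyme occurrences:
  TgoV (AAGTC, off=5): no sites
  RvuI (GCGA, off=2): no sites
  WciII (TCGGA, off=3): no sites
  CdoV (GGTGT, off=3): no sites
  MvoIX (ATATAAT, off=7): no sites

All cut coordinates (distinct, sorted): ∅

Fragment lengths:
  no cuts → one linear fragment of 82 bp

[82]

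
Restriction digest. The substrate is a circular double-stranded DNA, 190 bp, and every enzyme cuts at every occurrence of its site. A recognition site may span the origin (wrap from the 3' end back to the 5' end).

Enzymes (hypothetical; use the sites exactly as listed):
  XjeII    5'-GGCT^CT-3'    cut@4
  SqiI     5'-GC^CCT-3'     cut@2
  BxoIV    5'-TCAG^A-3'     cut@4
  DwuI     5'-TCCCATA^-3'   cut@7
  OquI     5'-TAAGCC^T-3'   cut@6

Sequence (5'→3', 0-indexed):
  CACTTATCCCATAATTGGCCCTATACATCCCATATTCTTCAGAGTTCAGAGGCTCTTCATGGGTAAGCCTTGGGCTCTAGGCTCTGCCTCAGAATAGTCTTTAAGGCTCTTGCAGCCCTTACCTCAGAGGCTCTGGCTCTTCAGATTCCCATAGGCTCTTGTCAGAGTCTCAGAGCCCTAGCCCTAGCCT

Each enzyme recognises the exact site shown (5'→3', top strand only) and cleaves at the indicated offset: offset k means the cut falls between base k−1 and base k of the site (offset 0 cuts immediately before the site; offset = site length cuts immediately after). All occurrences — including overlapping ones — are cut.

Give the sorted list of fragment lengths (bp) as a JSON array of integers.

[3,4,5,5,6,6,6,6,7,7,7,8,8,8,8,9,9,11,15,15,16,21]

Scan for sites:
  XjeII (GGCTCT, off=4): starts [50, 72, 79, 104, 128, 134, 153] → cuts [54, 76, 83, 108, 132, 138, 157]
  SqiI (GCCCT, off=2): starts [17, 114, 174, 180] → cuts [19, 116, 176, 182]
  BxoIV (TCAGA, off=4): starts [38, 45, 88, 123, 140, 161, 169] → cuts [42, 49, 92, 127, 144, 165, 173]
  DwuI (TCCCATA, off=7): starts [6, 27, 146] → cuts [13, 34, 153]
  OquI (TAAGCCT, off=6): starts [63] → cuts [69]

All cut coordinates (distinct, sorted): [13, 19, 34, 42, 49, 54, 69, 76, 83, 92, 108, 116, 127, 132, 138, 144, 153, 157, 165, 173, 176, 182]

Fragment lengths:
  13→19: 6 bp
  19→34: 15 bp
  34→42: 8 bp
  42→49: 7 bp
  49→54: 5 bp
  54→69: 15 bp
  69→76: 7 bp
  76→83: 7 bp
  83→92: 9 bp
  92→108: 16 bp
  108→116: 8 bp
  116→127: 11 bp
  127→132: 5 bp
  132→138: 6 bp
  138→144: 6 bp
  144→153: 9 bp
  153→157: 4 bp
  157→165: 8 bp
  165→173: 8 bp
  173→176: 3 bp
  176→182: 6 bp
  182→13 (wrap): 190-182+13 = 21 bp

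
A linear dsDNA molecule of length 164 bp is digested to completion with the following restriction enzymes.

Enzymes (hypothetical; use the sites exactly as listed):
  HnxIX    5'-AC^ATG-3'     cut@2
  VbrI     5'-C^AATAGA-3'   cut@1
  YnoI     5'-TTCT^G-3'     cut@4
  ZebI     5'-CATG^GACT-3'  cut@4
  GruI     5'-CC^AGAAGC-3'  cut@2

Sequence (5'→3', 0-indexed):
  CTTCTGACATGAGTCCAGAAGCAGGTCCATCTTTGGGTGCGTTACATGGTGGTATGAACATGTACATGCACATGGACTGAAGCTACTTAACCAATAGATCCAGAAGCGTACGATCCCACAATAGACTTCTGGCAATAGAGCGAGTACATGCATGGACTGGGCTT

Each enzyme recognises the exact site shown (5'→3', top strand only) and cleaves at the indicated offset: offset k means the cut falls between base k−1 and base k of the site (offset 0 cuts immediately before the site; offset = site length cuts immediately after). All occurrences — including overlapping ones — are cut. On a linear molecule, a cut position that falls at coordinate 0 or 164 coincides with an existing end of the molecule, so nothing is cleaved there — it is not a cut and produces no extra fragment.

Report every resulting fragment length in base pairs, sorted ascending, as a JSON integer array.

Site scan:
  HnxIX (ACATG, off=2): starts [6, 43, 57, 63, 69, 145] → cuts [8, 45, 59, 65, 71, 147]
  VbrI (CAATAGA, off=1): starts [91, 118, 132] → cuts [92, 119, 133]
  YnoI (TTCTG, off=4): starts [1, 126] → cuts [5, 130]
  ZebI (CATGGACT, off=4): starts [70, 150] → cuts [74, 154]
  GruI (CCAGAAGC, off=2): starts [14, 99] → cuts [16, 101]

All cut coordinates (distinct, sorted): [5, 8, 16, 45, 59, 65, 71, 74, 92, 101, 119, 130, 133, 147, 154]

Fragments:
  [0,5): 5 bp
  [5,8): 3 bp
  [8,16): 8 bp
  [16,45): 29 bp
  [45,59): 14 bp
  [59,65): 6 bp
  [65,71): 6 bp
  [71,74): 3 bp
  [74,92): 18 bp
  [92,101): 9 bp
  [101,119): 18 bp
  [119,130): 11 bp
  [130,133): 3 bp
  [133,147): 14 bp
  [147,154): 7 bp
  [154,164): 10 bp

[3,3,3,5,6,6,7,8,9,10,11,14,14,18,18,29]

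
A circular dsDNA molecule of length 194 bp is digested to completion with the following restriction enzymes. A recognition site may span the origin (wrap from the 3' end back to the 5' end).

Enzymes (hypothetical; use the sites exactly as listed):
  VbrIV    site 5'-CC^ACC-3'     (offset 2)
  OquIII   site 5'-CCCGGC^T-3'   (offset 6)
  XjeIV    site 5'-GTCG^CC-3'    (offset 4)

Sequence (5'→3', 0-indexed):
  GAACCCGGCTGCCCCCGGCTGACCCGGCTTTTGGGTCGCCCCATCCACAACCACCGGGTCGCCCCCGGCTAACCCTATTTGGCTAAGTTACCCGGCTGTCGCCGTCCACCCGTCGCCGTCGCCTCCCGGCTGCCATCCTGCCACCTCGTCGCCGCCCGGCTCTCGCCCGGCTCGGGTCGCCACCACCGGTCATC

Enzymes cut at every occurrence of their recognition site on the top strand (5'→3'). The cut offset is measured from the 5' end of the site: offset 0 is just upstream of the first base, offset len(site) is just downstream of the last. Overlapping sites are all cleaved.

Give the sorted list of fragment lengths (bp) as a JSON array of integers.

Per-enzyme occurrences:
  VbrIV (CCACC, off=2): starts [50, 105, 140, 179, 182] → cuts [52, 107, 142, 181, 184]
  OquIII (CCCGGCT, off=6): starts [3, 13, 22, 63, 90, 124, 154, 165] → cuts [9, 19, 28, 69, 96, 130, 160, 171]
  XjeIV (GTCGCC, off=4): starts [34, 57, 97, 111, 117, 147, 175] → cuts [38, 61, 101, 115, 121, 151, 179]

All cut coordinates (distinct, sorted): [9, 19, 28, 38, 52, 61, 69, 96, 101, 107, 115, 121, 130, 142, 151, 160, 171, 179, 181, 184]

Fragments:
  9→19: 10 bp
  19→28: 9 bp
  28→38: 10 bp
  38→52: 14 bp
  52→61: 9 bp
  61→69: 8 bp
  69→96: 27 bp
  96→101: 5 bp
  101→107: 6 bp
  107→115: 8 bp
  115→121: 6 bp
  121→130: 9 bp
  130→142: 12 bp
  142→151: 9 bp
  151→160: 9 bp
  160→171: 11 bp
  171→179: 8 bp
  179→181: 2 bp
  181→184: 3 bp
  184→9 (wrap): 194-184+9 = 19 bp

[2,3,5,6,6,8,8,8,9,9,9,9,9,10,10,11,12,14,19,27]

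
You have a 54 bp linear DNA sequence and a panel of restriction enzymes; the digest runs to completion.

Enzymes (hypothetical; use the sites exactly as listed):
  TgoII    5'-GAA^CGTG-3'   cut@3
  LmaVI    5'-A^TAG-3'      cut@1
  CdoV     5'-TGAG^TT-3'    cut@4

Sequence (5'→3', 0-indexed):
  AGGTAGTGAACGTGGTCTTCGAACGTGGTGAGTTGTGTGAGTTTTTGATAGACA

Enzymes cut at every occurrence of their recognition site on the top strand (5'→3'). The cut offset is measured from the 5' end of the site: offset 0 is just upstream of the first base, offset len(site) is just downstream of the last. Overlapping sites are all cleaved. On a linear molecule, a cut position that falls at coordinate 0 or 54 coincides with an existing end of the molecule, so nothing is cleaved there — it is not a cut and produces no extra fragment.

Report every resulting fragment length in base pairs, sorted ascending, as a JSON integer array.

Scan for sites:
  TgoII GAACGTG/3: at [7, 20] ⇒ [10, 23]
  LmaVI ATAG/1: at [47] ⇒ [48]
  CdoV TGAGTT/4: at [28, 37] ⇒ [32, 41]

Pooled cuts: [10, 23, 32, 41, 48]

Fragment lengths:
  [0,10): 10 bp
  [10,23): 13 bp
  [23,32): 9 bp
  [32,41): 9 bp
  [41,48): 7 bp
  [48,54): 6 bp

[6,7,9,9,10,13]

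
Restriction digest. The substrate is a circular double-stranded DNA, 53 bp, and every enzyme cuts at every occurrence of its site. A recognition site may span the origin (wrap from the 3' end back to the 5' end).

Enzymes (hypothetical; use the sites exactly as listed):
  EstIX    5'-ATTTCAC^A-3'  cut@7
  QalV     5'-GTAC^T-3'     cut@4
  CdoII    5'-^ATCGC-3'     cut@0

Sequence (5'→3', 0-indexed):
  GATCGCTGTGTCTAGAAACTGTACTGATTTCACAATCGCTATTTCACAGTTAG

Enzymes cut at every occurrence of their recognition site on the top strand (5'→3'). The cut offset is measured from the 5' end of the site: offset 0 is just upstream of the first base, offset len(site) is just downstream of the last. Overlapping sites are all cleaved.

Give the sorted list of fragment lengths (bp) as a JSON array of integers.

[1,7,9,13,23]

Per-enzyme occurrences:
  EstIX (ATTTCACA, off=7): starts [26, 40] → cuts [33, 47]
  QalV (GTACT, off=4): starts [20] → cuts [24]
  CdoII (ATCGC, off=0): starts [1, 34] → cuts [1, 34]

Pooled cuts: [1, 24, 33, 34, 47]

Fragments:
  1→24: 23 bp
  24→33: 9 bp
  33→34: 1 bp
  34→47: 13 bp
  47→1 (wrap): 53-47+1 = 7 bp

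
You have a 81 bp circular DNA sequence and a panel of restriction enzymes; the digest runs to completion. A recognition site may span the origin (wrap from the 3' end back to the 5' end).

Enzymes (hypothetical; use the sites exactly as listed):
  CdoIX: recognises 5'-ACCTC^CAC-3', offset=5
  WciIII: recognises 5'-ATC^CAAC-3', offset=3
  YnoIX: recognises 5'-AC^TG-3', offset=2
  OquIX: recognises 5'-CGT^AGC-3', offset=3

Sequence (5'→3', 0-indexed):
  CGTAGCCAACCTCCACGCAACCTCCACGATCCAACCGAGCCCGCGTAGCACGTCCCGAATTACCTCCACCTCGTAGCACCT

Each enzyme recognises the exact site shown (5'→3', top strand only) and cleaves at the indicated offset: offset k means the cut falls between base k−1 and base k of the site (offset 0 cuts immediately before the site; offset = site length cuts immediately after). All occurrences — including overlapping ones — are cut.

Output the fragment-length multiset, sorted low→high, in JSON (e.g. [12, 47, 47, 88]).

Per-enzyme occurrences:
  CdoIX ACCTCCAC/5: at [8, 19, 61] ⇒ [13, 24, 66]
  WciIII ATCCAAC/3: at [28] ⇒ [31]
  YnoIX (ACTG, off=2): no sites
  OquIX CGTAGC/3: at [0, 43, 71] ⇒ [3, 46, 74]

All cut coordinates (distinct, sorted): [3, 13, 24, 31, 46, 66, 74]

Fragments:
  3→13: 10 bp
  13→24: 11 bp
  24→31: 7 bp
  31→46: 15 bp
  46→66: 20 bp
  66→74: 8 bp
  74→3 (wrap): 81-74+3 = 10 bp

[7,8,10,10,11,15,20]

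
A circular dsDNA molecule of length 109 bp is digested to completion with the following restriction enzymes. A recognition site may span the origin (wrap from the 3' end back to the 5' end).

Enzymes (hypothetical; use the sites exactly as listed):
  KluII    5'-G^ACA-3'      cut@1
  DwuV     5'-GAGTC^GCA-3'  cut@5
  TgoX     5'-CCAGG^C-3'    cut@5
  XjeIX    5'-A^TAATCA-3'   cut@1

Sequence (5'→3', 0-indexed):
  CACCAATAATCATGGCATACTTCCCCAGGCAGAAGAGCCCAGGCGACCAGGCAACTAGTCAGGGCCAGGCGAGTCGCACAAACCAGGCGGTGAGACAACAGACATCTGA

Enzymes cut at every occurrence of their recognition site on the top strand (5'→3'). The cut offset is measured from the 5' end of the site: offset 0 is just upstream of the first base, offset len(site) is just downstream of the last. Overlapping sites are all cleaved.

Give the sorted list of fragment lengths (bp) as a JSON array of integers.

[6,7,7,7,7,8,12,14,18,23]

Scan for sites:
  KluII (GACA, off=1): starts [93, 100, 107] → cuts [94, 101, 108]
  DwuV (GAGTCGCA, off=5): starts [70] → cuts [75]
  TgoX (CCAGGC, off=5): starts [24, 38, 46, 64, 82] → cuts [29, 43, 51, 69, 87]
  XjeIX (ATAATCA, off=1): starts [5] → cuts [6]

Pooled cuts: [6, 29, 43, 51, 69, 75, 87, 94, 101, 108]

Fragment lengths:
  6→29: 23 bp
  29→43: 14 bp
  43→51: 8 bp
  51→69: 18 bp
  69→75: 6 bp
  75→87: 12 bp
  87→94: 7 bp
  94→101: 7 bp
  101→108: 7 bp
  108→6 (wrap): 109-108+6 = 7 bp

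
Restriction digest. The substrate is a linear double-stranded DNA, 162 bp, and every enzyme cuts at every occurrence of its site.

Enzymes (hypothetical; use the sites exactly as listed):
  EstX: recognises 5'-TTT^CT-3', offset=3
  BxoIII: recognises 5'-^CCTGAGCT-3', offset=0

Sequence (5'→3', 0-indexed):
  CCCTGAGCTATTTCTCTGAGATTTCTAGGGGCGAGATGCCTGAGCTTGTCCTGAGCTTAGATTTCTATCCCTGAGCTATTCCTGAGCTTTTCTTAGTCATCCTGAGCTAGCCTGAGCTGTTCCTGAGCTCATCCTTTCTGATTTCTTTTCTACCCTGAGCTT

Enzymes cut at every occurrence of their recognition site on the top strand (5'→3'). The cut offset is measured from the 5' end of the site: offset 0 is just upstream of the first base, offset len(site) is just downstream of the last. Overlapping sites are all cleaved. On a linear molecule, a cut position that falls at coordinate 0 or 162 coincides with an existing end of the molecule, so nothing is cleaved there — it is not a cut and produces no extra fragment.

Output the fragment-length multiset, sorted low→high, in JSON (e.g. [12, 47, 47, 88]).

[1,4,5,5,7,9,9,10,11,11,11,11,11,12,14,15,16]

Per-enzyme occurrences:
  EstX TTTCT/3: at [10, 21, 61, 88, 134, 141, 146] ⇒ [13, 24, 64, 91, 137, 144, 149]
  BxoIII CCTGAGCT/0: at [1, 38, 49, 69, 80, 100, 110, 121, 153] ⇒ [1, 38, 49, 69, 80, 100, 110, 121, 153]

All cut coordinates (distinct, sorted): [1, 13, 24, 38, 49, 64, 69, 80, 91, 100, 110, 121, 137, 144, 149, 153]

Fragments:
  [0,1): 1 bp
  [1,13): 12 bp
  [13,24): 11 bp
  [24,38): 14 bp
  [38,49): 11 bp
  [49,64): 15 bp
  [64,69): 5 bp
  [69,80): 11 bp
  [80,91): 11 bp
  [91,100): 9 bp
  [100,110): 10 bp
  [110,121): 11 bp
  [121,137): 16 bp
  [137,144): 7 bp
  [144,149): 5 bp
  [149,153): 4 bp
  [153,162): 9 bp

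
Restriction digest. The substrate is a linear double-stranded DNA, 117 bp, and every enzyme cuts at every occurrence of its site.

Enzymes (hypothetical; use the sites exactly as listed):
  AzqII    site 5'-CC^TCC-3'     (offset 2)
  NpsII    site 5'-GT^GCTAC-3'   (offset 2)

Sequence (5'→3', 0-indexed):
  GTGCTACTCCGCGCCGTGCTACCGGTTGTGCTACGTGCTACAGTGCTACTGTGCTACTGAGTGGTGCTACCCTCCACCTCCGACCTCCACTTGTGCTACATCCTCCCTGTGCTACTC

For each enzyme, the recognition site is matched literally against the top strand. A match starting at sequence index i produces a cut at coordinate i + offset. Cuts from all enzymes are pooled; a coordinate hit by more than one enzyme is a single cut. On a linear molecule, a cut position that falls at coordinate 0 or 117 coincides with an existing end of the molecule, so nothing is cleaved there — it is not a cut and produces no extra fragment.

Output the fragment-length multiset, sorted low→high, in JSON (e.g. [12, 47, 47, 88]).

[2,6,7,7,7,7,7,8,8,9,9,12,13,15]

Site scan:
  AzqII (CCTCC, off=2): starts [70, 76, 83, 101] → cuts [72, 78, 85, 103]
  NpsII (GTGCTAC, off=2): starts [0, 15, 27, 34, 42, 50, 63, 92, 108] → cuts [2, 17, 29, 36, 44, 52, 65, 94, 110]

All cut coordinates (distinct, sorted): [2, 17, 29, 36, 44, 52, 65, 72, 78, 85, 94, 103, 110]

Fragment lengths:
  [0,2): 2 bp
  [2,17): 15 bp
  [17,29): 12 bp
  [29,36): 7 bp
  [36,44): 8 bp
  [44,52): 8 bp
  [52,65): 13 bp
  [65,72): 7 bp
  [72,78): 6 bp
  [78,85): 7 bp
  [85,94): 9 bp
  [94,103): 9 bp
  [103,110): 7 bp
  [110,117): 7 bp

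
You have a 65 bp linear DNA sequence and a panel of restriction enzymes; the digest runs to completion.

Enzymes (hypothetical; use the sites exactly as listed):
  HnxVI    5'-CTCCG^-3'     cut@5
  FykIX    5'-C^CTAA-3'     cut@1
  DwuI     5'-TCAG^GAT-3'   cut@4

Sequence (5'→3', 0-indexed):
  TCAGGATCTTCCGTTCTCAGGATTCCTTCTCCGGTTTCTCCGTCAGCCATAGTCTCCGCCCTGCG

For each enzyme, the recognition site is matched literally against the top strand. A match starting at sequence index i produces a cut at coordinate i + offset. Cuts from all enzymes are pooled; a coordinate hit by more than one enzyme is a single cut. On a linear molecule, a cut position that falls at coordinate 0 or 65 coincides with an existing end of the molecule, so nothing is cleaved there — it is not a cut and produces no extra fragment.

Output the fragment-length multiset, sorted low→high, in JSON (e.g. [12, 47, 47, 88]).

[4,7,9,13,16,16]

Scan for sites:
  HnxVI CTCCG/5: at [28, 37, 53] ⇒ [33, 42, 58]
  FykIX (CCTAA, off=1): no sites
  DwuI TCAGGAT/4: at [0, 16] ⇒ [4, 20]

All cut coordinates (distinct, sorted): [4, 20, 33, 42, 58]

Fragment lengths:
  [0,4): 4 bp
  [4,20): 16 bp
  [20,33): 13 bp
  [33,42): 9 bp
  [42,58): 16 bp
  [58,65): 7 bp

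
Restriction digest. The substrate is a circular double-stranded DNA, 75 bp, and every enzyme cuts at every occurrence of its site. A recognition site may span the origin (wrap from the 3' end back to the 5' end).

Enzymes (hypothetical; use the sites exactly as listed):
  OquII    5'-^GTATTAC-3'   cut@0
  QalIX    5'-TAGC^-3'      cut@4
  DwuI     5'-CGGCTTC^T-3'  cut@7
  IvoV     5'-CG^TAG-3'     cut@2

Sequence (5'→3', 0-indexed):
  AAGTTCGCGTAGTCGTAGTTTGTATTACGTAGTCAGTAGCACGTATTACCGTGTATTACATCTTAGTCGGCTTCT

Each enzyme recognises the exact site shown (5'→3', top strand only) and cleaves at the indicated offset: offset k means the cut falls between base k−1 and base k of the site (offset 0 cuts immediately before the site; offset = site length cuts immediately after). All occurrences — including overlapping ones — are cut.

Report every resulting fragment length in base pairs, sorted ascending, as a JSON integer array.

[2,6,6,8,10,10,11,22]

Site scan:
  OquII (GTATTAC, off=0): starts [21, 42, 52] → cuts [21, 42, 52]
  QalIX (TAGC, off=4): starts [36] → cuts [40]
  DwuI (CGGCTTCT, off=7): starts [67] → cuts [74]
  IvoV (CGTAG, off=2): starts [7, 13, 27] → cuts [9, 15, 29]

All cut coordinates (distinct, sorted): [9, 15, 21, 29, 40, 42, 52, 74]

Fragment lengths:
  9→15: 6 bp
  15→21: 6 bp
  21→29: 8 bp
  29→40: 11 bp
  40→42: 2 bp
  42→52: 10 bp
  52→74: 22 bp
  74→9 (wrap): 75-74+9 = 10 bp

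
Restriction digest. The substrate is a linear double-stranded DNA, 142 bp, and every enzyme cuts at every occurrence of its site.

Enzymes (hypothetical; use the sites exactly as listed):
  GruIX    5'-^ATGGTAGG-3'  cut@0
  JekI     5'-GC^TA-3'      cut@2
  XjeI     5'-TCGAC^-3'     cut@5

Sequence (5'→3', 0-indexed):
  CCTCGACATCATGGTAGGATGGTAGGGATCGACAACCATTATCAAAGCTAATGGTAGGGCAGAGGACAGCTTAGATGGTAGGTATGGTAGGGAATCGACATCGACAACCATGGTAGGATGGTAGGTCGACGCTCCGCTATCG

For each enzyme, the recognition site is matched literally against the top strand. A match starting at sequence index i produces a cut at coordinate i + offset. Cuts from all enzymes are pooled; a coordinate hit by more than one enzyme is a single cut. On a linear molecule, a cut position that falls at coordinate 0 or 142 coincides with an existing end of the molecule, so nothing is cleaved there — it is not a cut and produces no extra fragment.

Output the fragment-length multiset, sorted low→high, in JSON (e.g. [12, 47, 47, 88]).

[2,3,4,5,6,7,7,8,8,9,13,15,15,16,24]

Site scan:
  GruIX (ATGGTAGG, off=0): starts [10, 18, 50, 74, 83, 109, 117] → cuts [10, 18, 50, 74, 83, 109, 117]
  JekI (GCTA, off=2): starts [46, 135] → cuts [48, 137]
  XjeI (TCGAC, off=5): starts [2, 28, 94, 100, 125] → cuts [7, 33, 99, 105, 130]

Pooled cuts: [7, 10, 18, 33, 48, 50, 74, 83, 99, 105, 109, 117, 130, 137]

Fragments:
  [0,7): 7 bp
  [7,10): 3 bp
  [10,18): 8 bp
  [18,33): 15 bp
  [33,48): 15 bp
  [48,50): 2 bp
  [50,74): 24 bp
  [74,83): 9 bp
  [83,99): 16 bp
  [99,105): 6 bp
  [105,109): 4 bp
  [109,117): 8 bp
  [117,130): 13 bp
  [130,137): 7 bp
  [137,142): 5 bp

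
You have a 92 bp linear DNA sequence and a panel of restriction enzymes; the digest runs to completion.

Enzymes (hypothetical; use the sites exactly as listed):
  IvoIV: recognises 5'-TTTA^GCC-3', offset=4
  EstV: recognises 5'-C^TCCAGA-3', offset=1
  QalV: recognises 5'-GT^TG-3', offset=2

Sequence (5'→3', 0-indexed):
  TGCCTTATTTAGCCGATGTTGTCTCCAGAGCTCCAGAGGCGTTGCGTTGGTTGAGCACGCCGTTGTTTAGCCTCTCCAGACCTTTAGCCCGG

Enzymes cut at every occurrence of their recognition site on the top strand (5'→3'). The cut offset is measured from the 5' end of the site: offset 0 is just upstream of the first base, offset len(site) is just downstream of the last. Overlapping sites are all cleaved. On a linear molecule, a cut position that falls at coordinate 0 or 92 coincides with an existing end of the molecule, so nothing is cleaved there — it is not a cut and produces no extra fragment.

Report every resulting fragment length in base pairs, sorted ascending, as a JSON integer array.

Per-enzyme occurrences:
  IvoIV TTTAGCC/4: at [7, 65, 82] ⇒ [11, 69, 86]
  EstV CTCCAGA/1: at [22, 30, 73] ⇒ [23, 31, 74]
  QalV GTTG/2: at [17, 40, 45, 49, 61] ⇒ [19, 42, 47, 51, 63]

All cut coordinates (distinct, sorted): [11, 19, 23, 31, 42, 47, 51, 63, 69, 74, 86]

Fragment lengths:
  [0,11): 11 bp
  [11,19): 8 bp
  [19,23): 4 bp
  [23,31): 8 bp
  [31,42): 11 bp
  [42,47): 5 bp
  [47,51): 4 bp
  [51,63): 12 bp
  [63,69): 6 bp
  [69,74): 5 bp
  [74,86): 12 bp
  [86,92): 6 bp

[4,4,5,5,6,6,8,8,11,11,12,12]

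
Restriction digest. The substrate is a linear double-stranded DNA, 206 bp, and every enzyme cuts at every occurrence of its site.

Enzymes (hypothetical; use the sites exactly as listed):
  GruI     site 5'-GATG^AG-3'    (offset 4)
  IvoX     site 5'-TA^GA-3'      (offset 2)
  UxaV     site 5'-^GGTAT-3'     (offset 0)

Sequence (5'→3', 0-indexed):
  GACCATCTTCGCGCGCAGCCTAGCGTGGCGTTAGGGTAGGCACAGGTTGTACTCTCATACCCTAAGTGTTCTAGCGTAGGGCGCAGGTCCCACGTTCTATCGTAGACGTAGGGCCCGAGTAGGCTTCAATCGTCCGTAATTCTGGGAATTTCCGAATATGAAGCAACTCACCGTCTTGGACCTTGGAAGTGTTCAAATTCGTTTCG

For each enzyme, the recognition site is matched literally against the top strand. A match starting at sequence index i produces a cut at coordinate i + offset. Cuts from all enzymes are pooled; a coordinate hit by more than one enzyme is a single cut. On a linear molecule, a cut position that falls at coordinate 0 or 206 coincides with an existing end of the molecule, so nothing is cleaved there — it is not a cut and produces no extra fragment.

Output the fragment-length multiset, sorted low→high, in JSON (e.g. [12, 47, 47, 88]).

Per-enzyme occurrences:
  GruI (GATGAG, off=4): no sites
  IvoX TAGA/2: at [102] ⇒ [104]
  UxaV (GGTAT, off=0): no sites

All cut coordinates (distinct, sorted): [104]

Fragment lengths:
  [0,104): 104 bp
  [104,206): 102 bp

[102,104]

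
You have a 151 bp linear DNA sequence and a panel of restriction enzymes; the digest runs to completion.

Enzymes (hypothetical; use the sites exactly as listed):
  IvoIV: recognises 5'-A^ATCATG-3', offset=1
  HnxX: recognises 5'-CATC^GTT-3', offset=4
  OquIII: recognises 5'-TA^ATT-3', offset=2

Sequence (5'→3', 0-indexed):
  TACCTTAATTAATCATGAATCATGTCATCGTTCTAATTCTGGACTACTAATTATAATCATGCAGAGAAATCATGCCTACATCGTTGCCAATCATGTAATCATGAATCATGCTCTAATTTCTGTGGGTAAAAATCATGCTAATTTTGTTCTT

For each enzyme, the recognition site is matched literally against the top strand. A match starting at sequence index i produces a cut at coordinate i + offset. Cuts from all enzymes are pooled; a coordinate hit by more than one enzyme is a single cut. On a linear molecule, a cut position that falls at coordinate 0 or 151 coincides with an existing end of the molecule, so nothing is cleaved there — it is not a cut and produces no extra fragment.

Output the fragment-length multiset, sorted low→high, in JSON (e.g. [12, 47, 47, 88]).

[4,6,6,7,7,7,7,8,9,11,11,11,13,14,14,16]

Site scan:
  IvoIV (AATCATG, off=1): starts [10, 17, 54, 67, 88, 96, 103, 130] → cuts [11, 18, 55, 68, 89, 97, 104, 131]
  HnxX (CATCGTT, off=4): starts [25, 78] → cuts [29, 82]
  OquIII (TAATT, off=2): starts [5, 33, 47, 113, 138] → cuts [7, 35, 49, 115, 140]

All cut coordinates (distinct, sorted): [7, 11, 18, 29, 35, 49, 55, 68, 82, 89, 97, 104, 115, 131, 140]

Fragments:
  [0,7): 7 bp
  [7,11): 4 bp
  [11,18): 7 bp
  [18,29): 11 bp
  [29,35): 6 bp
  [35,49): 14 bp
  [49,55): 6 bp
  [55,68): 13 bp
  [68,82): 14 bp
  [82,89): 7 bp
  [89,97): 8 bp
  [97,104): 7 bp
  [104,115): 11 bp
  [115,131): 16 bp
  [131,140): 9 bp
  [140,151): 11 bp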